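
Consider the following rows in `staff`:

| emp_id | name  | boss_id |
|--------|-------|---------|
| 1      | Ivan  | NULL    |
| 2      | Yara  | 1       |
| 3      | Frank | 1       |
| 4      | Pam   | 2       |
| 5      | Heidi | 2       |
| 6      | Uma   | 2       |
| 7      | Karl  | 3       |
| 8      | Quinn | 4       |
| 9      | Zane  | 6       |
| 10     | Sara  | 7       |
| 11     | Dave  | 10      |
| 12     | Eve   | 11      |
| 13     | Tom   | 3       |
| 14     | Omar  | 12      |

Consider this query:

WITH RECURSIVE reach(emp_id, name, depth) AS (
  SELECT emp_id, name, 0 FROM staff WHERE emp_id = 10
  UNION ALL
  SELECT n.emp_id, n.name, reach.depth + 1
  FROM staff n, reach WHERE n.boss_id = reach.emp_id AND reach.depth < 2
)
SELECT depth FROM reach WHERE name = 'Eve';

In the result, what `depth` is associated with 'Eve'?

2

Base: emp_id=10 (Sara) at depth 0.
Iteration 1: rows with boss_id in {10} -> Dave (id 11, depth 1).
Iteration 2: rows with boss_id in {11} -> Eve (id 12, depth 2).
Iteration 3: depth < 2 fails for all current rows; recursion stops.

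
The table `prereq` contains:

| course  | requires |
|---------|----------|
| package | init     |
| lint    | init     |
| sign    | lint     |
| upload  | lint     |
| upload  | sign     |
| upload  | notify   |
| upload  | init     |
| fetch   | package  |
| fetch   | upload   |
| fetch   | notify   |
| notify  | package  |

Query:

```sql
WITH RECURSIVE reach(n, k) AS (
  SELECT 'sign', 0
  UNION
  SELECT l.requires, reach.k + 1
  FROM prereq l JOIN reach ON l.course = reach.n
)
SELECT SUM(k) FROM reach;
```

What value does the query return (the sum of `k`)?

3

Base: (sign, k=0).
Iteration 1: edges from {sign} -> (lint, k=1).
Iteration 2: edges from {lint} -> (init, k=2).
Iteration 3: no outgoing edges from {init}; recursion stops.
SUM(k) = 0 + 1 + 2 = 3.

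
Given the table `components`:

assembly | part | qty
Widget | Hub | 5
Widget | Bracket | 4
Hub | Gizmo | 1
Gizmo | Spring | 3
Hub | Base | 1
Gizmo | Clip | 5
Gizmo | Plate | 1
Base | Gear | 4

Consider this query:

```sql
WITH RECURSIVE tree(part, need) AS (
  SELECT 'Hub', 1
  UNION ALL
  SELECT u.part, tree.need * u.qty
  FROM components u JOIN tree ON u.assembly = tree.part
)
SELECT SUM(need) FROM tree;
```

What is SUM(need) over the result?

Base: (Hub, need=1).
Iteration 1: components of {Hub} -> Base = 1*1 = 1, Gizmo = 1*1 = 1.
Iteration 2: components of {Base,Gizmo} -> Clip = 1*5 = 5, Gear = 1*4 = 4, Plate = 1*1 = 1, Spring = 1*3 = 3.
Iteration 3: no further components; recursion stops.
SUM(need) = 1 + 1 + 1 + 3 + 5 + 1 + 4 = 16.

16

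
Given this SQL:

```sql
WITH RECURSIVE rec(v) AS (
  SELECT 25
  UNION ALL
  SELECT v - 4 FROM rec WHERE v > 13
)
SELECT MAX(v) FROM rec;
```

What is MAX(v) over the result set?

Base: v=25.
Iteration 1: 25 > 13 holds -> v = 25 - 4 = 21.
Iteration 2: 21 > 13 holds -> v = 21 - 4 = 17.
Iteration 3: 17 > 13 holds -> v = 17 - 4 = 13.
Iteration 4: 13 > 13 fails; recursion stops.
v values: 25, 21, 17, 13; the maximum is 25.

25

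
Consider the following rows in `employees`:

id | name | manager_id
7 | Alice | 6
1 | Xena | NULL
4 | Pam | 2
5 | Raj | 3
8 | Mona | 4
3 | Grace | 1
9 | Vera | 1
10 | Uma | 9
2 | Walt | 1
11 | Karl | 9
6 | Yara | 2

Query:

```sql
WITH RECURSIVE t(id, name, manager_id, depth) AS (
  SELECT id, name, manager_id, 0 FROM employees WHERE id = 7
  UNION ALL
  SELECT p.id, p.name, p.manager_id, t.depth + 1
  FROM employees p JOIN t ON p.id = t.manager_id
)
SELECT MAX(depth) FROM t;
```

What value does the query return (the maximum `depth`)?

3

Base: id=7 (Alice), manager_id=6, depth 0.
Iteration 1: join on id=6 -> Yara (id 6, manager_id=2, depth 1).
Iteration 2: join on id=2 -> Walt (id 2, manager_id=1, depth 2).
Iteration 3: join on id=1 -> Xena (id 1, manager_id=NULL, depth 3).
Iteration 4: manager_id is NULL; no match; recursion stops.
depth values: 0, 1, 2, 3; the maximum is 3.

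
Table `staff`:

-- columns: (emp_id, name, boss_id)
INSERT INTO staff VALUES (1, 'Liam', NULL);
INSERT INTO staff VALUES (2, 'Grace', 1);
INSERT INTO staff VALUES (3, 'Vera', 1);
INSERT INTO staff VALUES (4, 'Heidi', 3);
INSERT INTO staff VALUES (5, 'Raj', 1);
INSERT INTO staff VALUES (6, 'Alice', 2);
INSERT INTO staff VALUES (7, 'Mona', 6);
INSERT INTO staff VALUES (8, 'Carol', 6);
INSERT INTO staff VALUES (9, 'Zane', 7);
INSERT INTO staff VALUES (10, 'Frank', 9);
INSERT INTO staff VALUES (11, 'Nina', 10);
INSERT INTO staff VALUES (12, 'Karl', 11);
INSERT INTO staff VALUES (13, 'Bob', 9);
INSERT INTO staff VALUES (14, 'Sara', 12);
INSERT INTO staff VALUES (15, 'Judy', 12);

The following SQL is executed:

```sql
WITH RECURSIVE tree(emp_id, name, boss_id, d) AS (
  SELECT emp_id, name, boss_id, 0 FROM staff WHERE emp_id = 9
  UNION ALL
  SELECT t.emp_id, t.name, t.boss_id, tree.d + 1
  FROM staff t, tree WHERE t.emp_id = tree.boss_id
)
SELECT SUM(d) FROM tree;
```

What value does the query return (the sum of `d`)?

10

Base: emp_id=9 (Zane), boss_id=7, d 0.
Iteration 1: join on emp_id=7 -> Mona (id 7, boss_id=6, d 1).
Iteration 2: join on emp_id=6 -> Alice (id 6, boss_id=2, d 2).
Iteration 3: join on emp_id=2 -> Grace (id 2, boss_id=1, d 3).
Iteration 4: join on emp_id=1 -> Liam (id 1, boss_id=NULL, d 4).
Iteration 5: boss_id is NULL; no match; recursion stops.
SUM(d) = 0 + 1 + 2 + 3 + 4 = 10.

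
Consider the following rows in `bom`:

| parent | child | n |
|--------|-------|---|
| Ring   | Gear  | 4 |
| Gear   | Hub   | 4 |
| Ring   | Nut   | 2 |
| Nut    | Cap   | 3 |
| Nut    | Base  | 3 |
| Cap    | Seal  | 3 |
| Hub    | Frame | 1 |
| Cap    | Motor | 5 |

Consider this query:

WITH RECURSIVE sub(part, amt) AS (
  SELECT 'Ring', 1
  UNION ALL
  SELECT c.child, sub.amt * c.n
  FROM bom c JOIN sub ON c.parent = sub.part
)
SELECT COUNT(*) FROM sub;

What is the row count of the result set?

9

Base: (Ring, amt=1).
Iteration 1: components of {Ring} -> Gear = 1*4 = 4, Nut = 1*2 = 2.
Iteration 2: components of {Gear,Nut} -> Base = 2*3 = 6, Cap = 2*3 = 6, Hub = 4*4 = 16.
Iteration 3: components of {Base,Cap,Hub} -> Frame = 16*1 = 16, Motor = 6*5 = 30, Seal = 6*3 = 18.
Iteration 4: no further components; recursion stops.
Total rows emitted: 9.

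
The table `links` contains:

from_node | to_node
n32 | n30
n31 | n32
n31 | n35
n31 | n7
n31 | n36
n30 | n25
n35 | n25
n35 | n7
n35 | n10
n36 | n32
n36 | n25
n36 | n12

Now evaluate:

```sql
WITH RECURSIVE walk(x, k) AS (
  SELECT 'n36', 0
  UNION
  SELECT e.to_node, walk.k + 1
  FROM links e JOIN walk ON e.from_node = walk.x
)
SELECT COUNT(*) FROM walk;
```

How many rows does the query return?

Base: (n36, k=0).
Iteration 1: edges from {n36} -> (n12, k=1), (n25, k=1), (n32, k=1).
Iteration 2: edges from {n12,n25,n32} -> (n30, k=2).
Iteration 3: edges from {n30} -> (n25, k=3).
Iteration 4: no outgoing edges from {n25}; recursion stops.
Total rows emitted: 6.

6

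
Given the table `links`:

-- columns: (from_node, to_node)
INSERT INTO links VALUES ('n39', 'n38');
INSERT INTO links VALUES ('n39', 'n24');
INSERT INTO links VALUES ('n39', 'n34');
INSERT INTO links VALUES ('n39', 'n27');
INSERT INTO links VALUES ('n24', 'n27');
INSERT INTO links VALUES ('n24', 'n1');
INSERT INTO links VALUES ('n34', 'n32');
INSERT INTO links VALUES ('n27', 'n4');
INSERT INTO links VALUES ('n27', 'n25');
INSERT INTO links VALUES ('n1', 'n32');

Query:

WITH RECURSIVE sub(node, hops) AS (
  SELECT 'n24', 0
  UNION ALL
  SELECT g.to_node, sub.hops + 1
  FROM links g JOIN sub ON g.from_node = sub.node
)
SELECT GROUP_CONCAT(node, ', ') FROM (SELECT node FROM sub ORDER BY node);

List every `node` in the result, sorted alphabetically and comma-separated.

n1, n24, n25, n27, n32, n4

Base: (n24, hops=0).
Iteration 1: edges from {n24} -> (n1, hops=1), (n27, hops=1).
Iteration 2: edges from {n1,n27} -> (n25, hops=2), (n32, hops=2), (n4, hops=2).
Iteration 3: no outgoing edges from {n25,n32,n4}; recursion stops.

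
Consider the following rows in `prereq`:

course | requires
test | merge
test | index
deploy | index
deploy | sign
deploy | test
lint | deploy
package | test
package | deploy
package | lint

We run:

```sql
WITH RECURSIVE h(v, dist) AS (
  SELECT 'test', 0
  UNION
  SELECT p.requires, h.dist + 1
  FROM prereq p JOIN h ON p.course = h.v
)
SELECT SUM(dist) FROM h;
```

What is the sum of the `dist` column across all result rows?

2

Base: (test, dist=0).
Iteration 1: edges from {test} -> (index, dist=1), (merge, dist=1).
Iteration 2: no outgoing edges from {index,merge}; recursion stops.
SUM(dist) = 0 + 1 + 1 = 2.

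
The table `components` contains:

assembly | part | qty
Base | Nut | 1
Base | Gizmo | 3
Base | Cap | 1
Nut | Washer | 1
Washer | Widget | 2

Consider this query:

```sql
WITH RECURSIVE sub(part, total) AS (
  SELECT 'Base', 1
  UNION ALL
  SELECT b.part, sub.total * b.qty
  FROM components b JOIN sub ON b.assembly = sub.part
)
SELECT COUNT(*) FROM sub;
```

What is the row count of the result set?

Base: (Base, total=1).
Iteration 1: components of {Base} -> Cap = 1*1 = 1, Gizmo = 1*3 = 3, Nut = 1*1 = 1.
Iteration 2: components of {Cap,Gizmo,Nut} -> Washer = 1*1 = 1.
Iteration 3: components of {Washer} -> Widget = 1*2 = 2.
Iteration 4: no further components; recursion stops.
Total rows emitted: 6.

6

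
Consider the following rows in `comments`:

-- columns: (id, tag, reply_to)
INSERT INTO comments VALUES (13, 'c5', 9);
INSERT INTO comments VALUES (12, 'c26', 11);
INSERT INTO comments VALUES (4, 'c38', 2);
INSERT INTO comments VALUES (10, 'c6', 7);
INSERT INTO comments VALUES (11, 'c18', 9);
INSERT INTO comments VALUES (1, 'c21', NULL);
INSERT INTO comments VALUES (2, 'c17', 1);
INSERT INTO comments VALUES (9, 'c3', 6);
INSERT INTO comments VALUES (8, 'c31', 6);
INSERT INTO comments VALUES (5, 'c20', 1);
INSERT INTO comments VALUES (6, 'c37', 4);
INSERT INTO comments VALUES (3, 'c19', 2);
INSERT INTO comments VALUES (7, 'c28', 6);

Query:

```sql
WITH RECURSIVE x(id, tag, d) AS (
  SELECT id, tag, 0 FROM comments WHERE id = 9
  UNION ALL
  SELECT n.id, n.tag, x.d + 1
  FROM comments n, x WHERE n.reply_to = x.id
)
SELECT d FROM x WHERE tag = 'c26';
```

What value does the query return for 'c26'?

Base: id=9 (c3) at d 0.
Iteration 1: rows with reply_to in {9} -> c18 (id 11, d 1), c5 (id 13, d 1).
Iteration 2: rows with reply_to in {11,13} -> c26 (id 12, d 2).
Iteration 3: no rows with reply_to in {12}; recursion stops.

2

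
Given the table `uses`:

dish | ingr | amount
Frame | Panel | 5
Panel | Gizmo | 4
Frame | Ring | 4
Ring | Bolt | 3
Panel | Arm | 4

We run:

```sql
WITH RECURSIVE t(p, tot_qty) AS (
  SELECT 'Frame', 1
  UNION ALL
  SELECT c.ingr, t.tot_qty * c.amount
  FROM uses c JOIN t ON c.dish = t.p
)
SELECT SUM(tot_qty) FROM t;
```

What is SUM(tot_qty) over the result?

Base: (Frame, tot_qty=1).
Iteration 1: components of {Frame} -> Panel = 1*5 = 5, Ring = 1*4 = 4.
Iteration 2: components of {Panel,Ring} -> Arm = 5*4 = 20, Bolt = 4*3 = 12, Gizmo = 5*4 = 20.
Iteration 3: no further components; recursion stops.
SUM(tot_qty) = 1 + 5 + 4 + 20 + 20 + 12 = 62.

62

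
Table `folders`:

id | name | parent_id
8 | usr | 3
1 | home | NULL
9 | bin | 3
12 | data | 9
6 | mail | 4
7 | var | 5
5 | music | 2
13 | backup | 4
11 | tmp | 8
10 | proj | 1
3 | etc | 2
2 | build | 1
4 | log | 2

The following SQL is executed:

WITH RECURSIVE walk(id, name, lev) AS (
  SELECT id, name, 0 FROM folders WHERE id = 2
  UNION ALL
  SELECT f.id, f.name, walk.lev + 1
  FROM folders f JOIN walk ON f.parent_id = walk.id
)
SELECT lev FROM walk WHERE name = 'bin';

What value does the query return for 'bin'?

Base: id=2 (build) at lev 0.
Iteration 1: rows with parent_id in {2} -> etc (id 3, lev 1), log (id 4, lev 1), music (id 5, lev 1).
Iteration 2: rows with parent_id in {3,4,5} -> mail (id 6, lev 2), var (id 7, lev 2), usr (id 8, lev 2), bin (id 9, lev 2), backup (id 13, lev 2).
Iteration 3: rows with parent_id in {6,7,8,9,13} -> tmp (id 11, lev 3), data (id 12, lev 3).
Iteration 4: no rows with parent_id in {11,12}; recursion stops.

2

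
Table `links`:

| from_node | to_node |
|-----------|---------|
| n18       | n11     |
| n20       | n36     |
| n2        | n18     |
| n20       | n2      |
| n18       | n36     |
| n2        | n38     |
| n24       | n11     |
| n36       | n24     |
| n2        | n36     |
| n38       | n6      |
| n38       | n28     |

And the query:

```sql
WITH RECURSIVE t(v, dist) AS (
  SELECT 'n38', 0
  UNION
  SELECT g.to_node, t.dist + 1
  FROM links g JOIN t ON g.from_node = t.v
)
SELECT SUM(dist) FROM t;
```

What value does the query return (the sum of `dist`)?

Base: (n38, dist=0).
Iteration 1: edges from {n38} -> (n28, dist=1), (n6, dist=1).
Iteration 2: no outgoing edges from {n28,n6}; recursion stops.
SUM(dist) = 0 + 1 + 1 = 2.

2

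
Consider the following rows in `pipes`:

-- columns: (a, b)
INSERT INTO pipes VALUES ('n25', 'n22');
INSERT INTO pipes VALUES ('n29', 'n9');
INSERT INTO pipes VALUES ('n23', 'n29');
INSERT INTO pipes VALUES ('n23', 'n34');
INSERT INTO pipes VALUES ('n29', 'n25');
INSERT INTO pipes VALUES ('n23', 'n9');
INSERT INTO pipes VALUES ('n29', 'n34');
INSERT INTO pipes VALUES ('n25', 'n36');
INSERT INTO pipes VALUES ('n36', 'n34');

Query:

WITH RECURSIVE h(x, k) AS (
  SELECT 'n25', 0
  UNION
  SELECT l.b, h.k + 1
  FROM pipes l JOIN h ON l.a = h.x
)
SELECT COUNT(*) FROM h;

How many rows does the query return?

4

Base: (n25, k=0).
Iteration 1: edges from {n25} -> (n22, k=1), (n36, k=1).
Iteration 2: edges from {n22,n36} -> (n34, k=2).
Iteration 3: no outgoing edges from {n34}; recursion stops.
Total rows emitted: 4.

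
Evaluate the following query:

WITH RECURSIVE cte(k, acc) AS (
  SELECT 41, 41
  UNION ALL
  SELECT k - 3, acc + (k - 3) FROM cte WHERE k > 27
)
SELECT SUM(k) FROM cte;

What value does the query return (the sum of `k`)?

201

Base: k=41, acc=41.
Iteration 1: 41 > 27 holds -> k = 41 - 3 = 38, acc = 41 + 38 = 79.
Iteration 2: 38 > 27 holds -> k = 38 - 3 = 35, acc = 79 + 35 = 114.
Iteration 3: 35 > 27 holds -> k = 35 - 3 = 32, acc = 114 + 32 = 146.
Iteration 4: 32 > 27 holds -> k = 32 - 3 = 29, acc = 146 + 29 = 175.
Iteration 5: 29 > 27 holds -> k = 29 - 3 = 26, acc = 175 + 26 = 201.
Iteration 6: 26 > 27 fails; recursion stops.
SUM(k) = 41 + 38 + 35 + 32 + 29 + 26 = 201.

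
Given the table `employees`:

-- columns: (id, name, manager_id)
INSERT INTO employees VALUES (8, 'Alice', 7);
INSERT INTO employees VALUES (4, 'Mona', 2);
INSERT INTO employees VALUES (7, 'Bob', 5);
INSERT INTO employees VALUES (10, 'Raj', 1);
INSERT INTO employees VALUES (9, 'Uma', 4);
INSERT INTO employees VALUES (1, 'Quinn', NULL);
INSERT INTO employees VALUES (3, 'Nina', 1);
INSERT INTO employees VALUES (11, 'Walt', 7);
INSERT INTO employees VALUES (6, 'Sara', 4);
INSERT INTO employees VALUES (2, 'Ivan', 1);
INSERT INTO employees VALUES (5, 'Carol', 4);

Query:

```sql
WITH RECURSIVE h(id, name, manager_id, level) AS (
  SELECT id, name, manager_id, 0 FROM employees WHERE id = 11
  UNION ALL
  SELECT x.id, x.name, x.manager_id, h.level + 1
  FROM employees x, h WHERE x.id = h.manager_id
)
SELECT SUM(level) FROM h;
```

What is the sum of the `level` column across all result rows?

15

Base: id=11 (Walt), manager_id=7, level 0.
Iteration 1: join on id=7 -> Bob (id 7, manager_id=5, level 1).
Iteration 2: join on id=5 -> Carol (id 5, manager_id=4, level 2).
Iteration 3: join on id=4 -> Mona (id 4, manager_id=2, level 3).
Iteration 4: join on id=2 -> Ivan (id 2, manager_id=1, level 4).
Iteration 5: join on id=1 -> Quinn (id 1, manager_id=NULL, level 5).
Iteration 6: manager_id is NULL; no match; recursion stops.
SUM(level) = 0 + 1 + 2 + 3 + 4 + 5 = 15.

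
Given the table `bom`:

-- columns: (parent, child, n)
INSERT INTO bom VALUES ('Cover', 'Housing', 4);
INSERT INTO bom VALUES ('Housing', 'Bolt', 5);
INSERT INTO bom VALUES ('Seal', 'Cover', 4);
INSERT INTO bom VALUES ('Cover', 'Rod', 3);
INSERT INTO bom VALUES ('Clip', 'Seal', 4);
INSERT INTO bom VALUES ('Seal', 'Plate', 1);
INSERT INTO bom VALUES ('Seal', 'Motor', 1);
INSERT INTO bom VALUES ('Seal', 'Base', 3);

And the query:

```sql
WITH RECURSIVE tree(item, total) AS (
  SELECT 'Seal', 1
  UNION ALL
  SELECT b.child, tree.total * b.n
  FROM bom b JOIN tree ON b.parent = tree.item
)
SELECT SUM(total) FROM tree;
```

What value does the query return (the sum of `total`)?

118

Base: (Seal, total=1).
Iteration 1: components of {Seal} -> Base = 1*3 = 3, Cover = 1*4 = 4, Motor = 1*1 = 1, Plate = 1*1 = 1.
Iteration 2: components of {Base,Cover,Motor,Plate} -> Housing = 4*4 = 16, Rod = 4*3 = 12.
Iteration 3: components of {Housing,Rod} -> Bolt = 16*5 = 80.
Iteration 4: no further components; recursion stops.
SUM(total) = 1 + 3 + 1 + 4 + 1 + 16 + 12 + 80 = 118.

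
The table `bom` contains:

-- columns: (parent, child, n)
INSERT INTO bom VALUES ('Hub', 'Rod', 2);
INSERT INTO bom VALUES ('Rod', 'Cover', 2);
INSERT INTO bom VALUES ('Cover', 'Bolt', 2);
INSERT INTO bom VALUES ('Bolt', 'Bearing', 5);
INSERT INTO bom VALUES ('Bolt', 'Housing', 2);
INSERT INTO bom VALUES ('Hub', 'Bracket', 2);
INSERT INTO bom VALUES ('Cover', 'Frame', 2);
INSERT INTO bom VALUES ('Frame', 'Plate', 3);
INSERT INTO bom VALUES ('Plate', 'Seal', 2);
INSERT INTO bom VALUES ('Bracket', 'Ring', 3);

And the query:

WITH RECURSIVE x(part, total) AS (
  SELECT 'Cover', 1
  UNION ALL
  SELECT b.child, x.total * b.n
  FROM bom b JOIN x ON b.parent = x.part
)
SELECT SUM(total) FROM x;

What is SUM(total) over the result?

37

Base: (Cover, total=1).
Iteration 1: components of {Cover} -> Bolt = 1*2 = 2, Frame = 1*2 = 2.
Iteration 2: components of {Bolt,Frame} -> Bearing = 2*5 = 10, Housing = 2*2 = 4, Plate = 2*3 = 6.
Iteration 3: components of {Bearing,Housing,Plate} -> Seal = 6*2 = 12.
Iteration 4: no further components; recursion stops.
SUM(total) = 1 + 2 + 2 + 10 + 4 + 6 + 12 = 37.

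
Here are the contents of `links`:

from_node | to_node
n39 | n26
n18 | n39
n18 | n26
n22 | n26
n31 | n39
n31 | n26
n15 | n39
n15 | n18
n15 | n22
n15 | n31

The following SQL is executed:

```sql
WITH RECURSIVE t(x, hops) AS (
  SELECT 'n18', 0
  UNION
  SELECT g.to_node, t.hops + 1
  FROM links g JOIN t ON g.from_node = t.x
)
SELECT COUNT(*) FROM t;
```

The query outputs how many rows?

4

Base: (n18, hops=0).
Iteration 1: edges from {n18} -> (n26, hops=1), (n39, hops=1).
Iteration 2: edges from {n26,n39} -> (n26, hops=2).
Iteration 3: no outgoing edges from {n26}; recursion stops.
Total rows emitted: 4.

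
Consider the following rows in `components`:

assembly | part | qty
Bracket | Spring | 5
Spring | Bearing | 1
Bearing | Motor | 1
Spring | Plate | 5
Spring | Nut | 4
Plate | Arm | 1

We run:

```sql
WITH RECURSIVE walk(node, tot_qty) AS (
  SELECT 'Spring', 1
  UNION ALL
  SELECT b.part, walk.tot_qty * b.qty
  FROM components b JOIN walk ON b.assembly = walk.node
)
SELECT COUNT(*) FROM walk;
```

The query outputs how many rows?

Base: (Spring, tot_qty=1).
Iteration 1: components of {Spring} -> Bearing = 1*1 = 1, Nut = 1*4 = 4, Plate = 1*5 = 5.
Iteration 2: components of {Bearing,Nut,Plate} -> Arm = 5*1 = 5, Motor = 1*1 = 1.
Iteration 3: no further components; recursion stops.
Total rows emitted: 6.

6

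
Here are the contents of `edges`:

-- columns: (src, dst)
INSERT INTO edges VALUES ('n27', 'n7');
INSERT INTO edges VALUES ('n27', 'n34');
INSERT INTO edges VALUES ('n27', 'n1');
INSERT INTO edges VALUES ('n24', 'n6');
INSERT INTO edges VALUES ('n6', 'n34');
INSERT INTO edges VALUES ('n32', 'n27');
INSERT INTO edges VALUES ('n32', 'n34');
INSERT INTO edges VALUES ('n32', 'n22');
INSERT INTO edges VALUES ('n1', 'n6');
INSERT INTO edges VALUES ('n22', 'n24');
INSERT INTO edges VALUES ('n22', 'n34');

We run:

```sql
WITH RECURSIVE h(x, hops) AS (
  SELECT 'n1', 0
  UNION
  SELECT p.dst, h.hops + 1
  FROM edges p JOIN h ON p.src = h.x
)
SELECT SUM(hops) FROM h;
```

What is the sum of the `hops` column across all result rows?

3

Base: (n1, hops=0).
Iteration 1: edges from {n1} -> (n6, hops=1).
Iteration 2: edges from {n6} -> (n34, hops=2).
Iteration 3: no outgoing edges from {n34}; recursion stops.
SUM(hops) = 0 + 1 + 2 = 3.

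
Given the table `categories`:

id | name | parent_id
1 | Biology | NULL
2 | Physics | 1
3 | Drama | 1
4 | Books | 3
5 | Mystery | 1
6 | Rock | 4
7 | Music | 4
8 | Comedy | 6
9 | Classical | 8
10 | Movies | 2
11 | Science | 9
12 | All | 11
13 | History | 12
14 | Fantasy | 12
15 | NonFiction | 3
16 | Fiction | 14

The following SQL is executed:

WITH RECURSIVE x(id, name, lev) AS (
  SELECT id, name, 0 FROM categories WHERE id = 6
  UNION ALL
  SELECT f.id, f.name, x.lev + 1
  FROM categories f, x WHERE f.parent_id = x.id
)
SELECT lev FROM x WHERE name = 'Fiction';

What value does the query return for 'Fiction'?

6

Base: id=6 (Rock) at lev 0.
Iteration 1: rows with parent_id in {6} -> Comedy (id 8, lev 1).
Iteration 2: rows with parent_id in {8} -> Classical (id 9, lev 2).
Iteration 3: rows with parent_id in {9} -> Science (id 11, lev 3).
Iteration 4: rows with parent_id in {11} -> All (id 12, lev 4).
Iteration 5: rows with parent_id in {12} -> History (id 13, lev 5), Fantasy (id 14, lev 5).
Iteration 6: rows with parent_id in {13,14} -> Fiction (id 16, lev 6).
Iteration 7: no rows with parent_id in {16}; recursion stops.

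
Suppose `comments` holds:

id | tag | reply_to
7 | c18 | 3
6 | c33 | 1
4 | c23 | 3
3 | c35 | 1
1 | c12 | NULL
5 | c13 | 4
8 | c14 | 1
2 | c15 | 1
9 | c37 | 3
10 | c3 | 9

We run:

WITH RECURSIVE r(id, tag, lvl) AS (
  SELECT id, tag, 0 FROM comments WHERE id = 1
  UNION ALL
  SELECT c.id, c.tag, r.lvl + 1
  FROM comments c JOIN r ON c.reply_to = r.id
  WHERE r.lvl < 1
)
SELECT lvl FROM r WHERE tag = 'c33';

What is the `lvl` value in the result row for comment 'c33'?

1

Base: id=1 (c12) at lvl 0.
Iteration 1: rows with reply_to in {1} -> c15 (id 2, lvl 1), c35 (id 3, lvl 1), c33 (id 6, lvl 1), c14 (id 8, lvl 1).
Iteration 2: lvl < 1 fails for all current rows; recursion stops.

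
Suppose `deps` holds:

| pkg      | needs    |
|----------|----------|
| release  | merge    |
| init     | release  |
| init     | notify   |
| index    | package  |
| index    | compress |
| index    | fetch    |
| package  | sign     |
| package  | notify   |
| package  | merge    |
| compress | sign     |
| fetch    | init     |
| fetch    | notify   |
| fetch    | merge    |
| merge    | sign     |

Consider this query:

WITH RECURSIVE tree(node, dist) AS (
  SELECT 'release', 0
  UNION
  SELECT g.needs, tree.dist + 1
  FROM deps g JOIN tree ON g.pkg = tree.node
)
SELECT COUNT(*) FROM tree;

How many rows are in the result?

Base: (release, dist=0).
Iteration 1: edges from {release} -> (merge, dist=1).
Iteration 2: edges from {merge} -> (sign, dist=2).
Iteration 3: no outgoing edges from {sign}; recursion stops.
Total rows emitted: 3.

3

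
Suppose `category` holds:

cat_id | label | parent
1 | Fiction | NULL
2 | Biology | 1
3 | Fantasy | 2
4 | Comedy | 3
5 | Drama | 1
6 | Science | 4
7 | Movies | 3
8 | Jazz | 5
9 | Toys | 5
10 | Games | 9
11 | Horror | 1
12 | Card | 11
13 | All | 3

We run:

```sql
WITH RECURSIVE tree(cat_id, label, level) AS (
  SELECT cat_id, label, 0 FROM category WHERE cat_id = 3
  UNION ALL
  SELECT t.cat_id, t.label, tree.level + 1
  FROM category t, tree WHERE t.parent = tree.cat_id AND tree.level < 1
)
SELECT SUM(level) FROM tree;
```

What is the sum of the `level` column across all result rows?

Base: cat_id=3 (Fantasy) at level 0.
Iteration 1: rows with parent in {3} -> Comedy (id 4, level 1), Movies (id 7, level 1), All (id 13, level 1).
Iteration 2: level < 1 fails for all current rows; recursion stops.
SUM(level) = 0 + 1 + 1 + 1 = 3.

3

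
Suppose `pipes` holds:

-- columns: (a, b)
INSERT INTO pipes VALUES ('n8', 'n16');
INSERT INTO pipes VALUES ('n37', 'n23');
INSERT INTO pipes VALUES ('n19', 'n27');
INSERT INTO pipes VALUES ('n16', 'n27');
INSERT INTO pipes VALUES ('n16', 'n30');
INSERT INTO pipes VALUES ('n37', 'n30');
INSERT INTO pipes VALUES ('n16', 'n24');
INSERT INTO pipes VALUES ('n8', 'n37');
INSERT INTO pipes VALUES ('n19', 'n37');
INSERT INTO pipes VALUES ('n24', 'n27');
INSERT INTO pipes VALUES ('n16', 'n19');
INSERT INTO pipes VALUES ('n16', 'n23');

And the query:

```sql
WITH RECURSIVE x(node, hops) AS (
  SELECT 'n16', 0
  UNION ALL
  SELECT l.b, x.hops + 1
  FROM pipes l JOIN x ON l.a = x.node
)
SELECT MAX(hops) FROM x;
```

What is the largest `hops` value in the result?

3

Base: (n16, hops=0).
Iteration 1: edges from {n16} -> (n19, hops=1), (n23, hops=1), (n24, hops=1), (n27, hops=1), (n30, hops=1).
Iteration 2: edges from {n19,n23,n24,n27,n30} -> (n27, hops=2) x2, (n37, hops=2). [UNION ALL keeps all 3 new rows, including repeats]
Iteration 3: edges from {n27,n37} -> (n23, hops=3), (n30, hops=3).
Iteration 4: no outgoing edges from {n23,n30}; recursion stops.
hops values: 0, 1, 1, 1, 1, 1, 2, 2, 2, 3, 3; the maximum is 3.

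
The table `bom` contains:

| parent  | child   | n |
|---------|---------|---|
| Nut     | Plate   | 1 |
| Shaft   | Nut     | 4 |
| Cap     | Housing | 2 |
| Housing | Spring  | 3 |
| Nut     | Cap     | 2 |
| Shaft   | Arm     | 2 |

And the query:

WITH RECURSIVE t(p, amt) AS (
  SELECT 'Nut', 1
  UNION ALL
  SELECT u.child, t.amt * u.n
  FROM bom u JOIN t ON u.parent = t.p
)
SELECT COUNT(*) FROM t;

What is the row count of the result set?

Base: (Nut, amt=1).
Iteration 1: components of {Nut} -> Cap = 1*2 = 2, Plate = 1*1 = 1.
Iteration 2: components of {Cap,Plate} -> Housing = 2*2 = 4.
Iteration 3: components of {Housing} -> Spring = 4*3 = 12.
Iteration 4: no further components; recursion stops.
Total rows emitted: 5.

5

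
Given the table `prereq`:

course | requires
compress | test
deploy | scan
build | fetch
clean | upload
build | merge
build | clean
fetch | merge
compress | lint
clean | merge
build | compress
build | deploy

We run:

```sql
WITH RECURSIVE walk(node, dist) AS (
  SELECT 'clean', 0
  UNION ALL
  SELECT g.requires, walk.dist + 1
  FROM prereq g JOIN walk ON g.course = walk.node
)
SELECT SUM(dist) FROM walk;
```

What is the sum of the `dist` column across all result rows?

2

Base: (clean, dist=0).
Iteration 1: edges from {clean} -> (merge, dist=1), (upload, dist=1).
Iteration 2: no outgoing edges from {merge,upload}; recursion stops.
SUM(dist) = 0 + 1 + 1 = 2.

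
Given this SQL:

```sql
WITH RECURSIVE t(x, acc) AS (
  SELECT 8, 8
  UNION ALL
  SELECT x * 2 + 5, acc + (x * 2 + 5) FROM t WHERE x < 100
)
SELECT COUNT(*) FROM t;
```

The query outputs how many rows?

Base: x=8, acc=8.
Iteration 1: 8 < 100 holds -> x = 8 * 2 + 5 = 21, acc = 8 + 21 = 29.
Iteration 2: 21 < 100 holds -> x = 21 * 2 + 5 = 47, acc = 29 + 47 = 76.
Iteration 3: 47 < 100 holds -> x = 47 * 2 + 5 = 99, acc = 76 + 99 = 175.
Iteration 4: 99 < 100 holds -> x = 99 * 2 + 5 = 203, acc = 175 + 203 = 378.
Iteration 5: 203 < 100 fails; recursion stops.
Total rows emitted: 5.

5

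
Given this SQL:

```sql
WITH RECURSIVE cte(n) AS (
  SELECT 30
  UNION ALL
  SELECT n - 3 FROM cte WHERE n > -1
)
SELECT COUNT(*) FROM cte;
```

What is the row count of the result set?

12

Base: n=30.
Iteration 1: 30 > -1 holds -> n = 30 - 3 = 27.
Iteration 2: 27 > -1 holds -> n = 27 - 3 = 24.
Iteration 3: 24 > -1 holds -> n = 24 - 3 = 21.
Iteration 4: 21 > -1 holds -> n = 21 - 3 = 18.
Iteration 5: 18 > -1 holds -> n = 18 - 3 = 15.
Iteration 6: 15 > -1 holds -> n = 15 - 3 = 12.
Iteration 7: 12 > -1 holds -> n = 12 - 3 = 9.
Iteration 8: 9 > -1 holds -> n = 9 - 3 = 6.
Iteration 9: 6 > -1 holds -> n = 6 - 3 = 3.
Iteration 10: 3 > -1 holds -> n = 3 - 3 = 0.
Iteration 11: 0 > -1 holds -> n = 0 - 3 = -3.
Iteration 12: -3 > -1 fails; recursion stops.
Total rows emitted: 12.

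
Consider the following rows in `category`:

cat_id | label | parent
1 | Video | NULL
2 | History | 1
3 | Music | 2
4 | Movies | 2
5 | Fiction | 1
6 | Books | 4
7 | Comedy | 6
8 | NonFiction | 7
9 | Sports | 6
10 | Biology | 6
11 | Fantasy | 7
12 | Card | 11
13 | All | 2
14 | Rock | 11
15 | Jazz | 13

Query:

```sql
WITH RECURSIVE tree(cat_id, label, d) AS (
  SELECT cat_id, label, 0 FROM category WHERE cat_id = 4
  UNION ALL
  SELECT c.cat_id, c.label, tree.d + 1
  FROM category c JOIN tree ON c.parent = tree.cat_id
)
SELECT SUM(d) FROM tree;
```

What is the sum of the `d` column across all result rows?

21

Base: cat_id=4 (Movies) at d 0.
Iteration 1: rows with parent in {4} -> Books (id 6, d 1).
Iteration 2: rows with parent in {6} -> Comedy (id 7, d 2), Sports (id 9, d 2), Biology (id 10, d 2).
Iteration 3: rows with parent in {7,9,10} -> NonFiction (id 8, d 3), Fantasy (id 11, d 3).
Iteration 4: rows with parent in {8,11} -> Card (id 12, d 4), Rock (id 14, d 4).
Iteration 5: no rows with parent in {12,14}; recursion stops.
SUM(d) = 0 + 1 + 2 + 2 + 2 + 3 + 3 + 4 + 4 = 21.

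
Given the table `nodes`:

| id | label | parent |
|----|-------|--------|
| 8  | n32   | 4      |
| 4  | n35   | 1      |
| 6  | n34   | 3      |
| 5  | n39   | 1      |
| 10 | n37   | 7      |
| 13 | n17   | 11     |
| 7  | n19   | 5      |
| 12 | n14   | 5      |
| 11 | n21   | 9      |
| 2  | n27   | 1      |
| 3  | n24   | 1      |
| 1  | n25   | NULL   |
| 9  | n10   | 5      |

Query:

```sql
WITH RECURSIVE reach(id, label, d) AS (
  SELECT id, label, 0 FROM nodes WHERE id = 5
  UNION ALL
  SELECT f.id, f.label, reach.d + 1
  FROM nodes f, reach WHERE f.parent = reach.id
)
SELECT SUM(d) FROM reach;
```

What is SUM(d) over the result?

Base: id=5 (n39) at d 0.
Iteration 1: rows with parent in {5} -> n19 (id 7, d 1), n10 (id 9, d 1), n14 (id 12, d 1).
Iteration 2: rows with parent in {7,9,12} -> n37 (id 10, d 2), n21 (id 11, d 2).
Iteration 3: rows with parent in {10,11} -> n17 (id 13, d 3).
Iteration 4: no rows with parent in {13}; recursion stops.
SUM(d) = 0 + 1 + 1 + 1 + 2 + 2 + 3 = 10.

10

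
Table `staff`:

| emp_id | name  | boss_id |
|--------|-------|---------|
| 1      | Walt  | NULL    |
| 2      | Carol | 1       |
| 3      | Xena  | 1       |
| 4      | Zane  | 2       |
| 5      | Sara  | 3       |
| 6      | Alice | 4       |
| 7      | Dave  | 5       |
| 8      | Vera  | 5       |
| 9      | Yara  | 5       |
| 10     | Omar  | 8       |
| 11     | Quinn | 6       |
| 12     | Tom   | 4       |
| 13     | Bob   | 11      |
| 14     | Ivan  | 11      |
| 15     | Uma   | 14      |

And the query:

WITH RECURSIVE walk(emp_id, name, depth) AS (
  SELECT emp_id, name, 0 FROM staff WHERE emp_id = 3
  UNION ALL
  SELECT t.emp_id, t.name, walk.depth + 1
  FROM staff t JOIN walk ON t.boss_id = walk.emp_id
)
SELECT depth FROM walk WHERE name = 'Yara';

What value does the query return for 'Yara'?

Base: emp_id=3 (Xena) at depth 0.
Iteration 1: rows with boss_id in {3} -> Sara (id 5, depth 1).
Iteration 2: rows with boss_id in {5} -> Dave (id 7, depth 2), Vera (id 8, depth 2), Yara (id 9, depth 2).
Iteration 3: rows with boss_id in {7,8,9} -> Omar (id 10, depth 3).
Iteration 4: no rows with boss_id in {10}; recursion stops.

2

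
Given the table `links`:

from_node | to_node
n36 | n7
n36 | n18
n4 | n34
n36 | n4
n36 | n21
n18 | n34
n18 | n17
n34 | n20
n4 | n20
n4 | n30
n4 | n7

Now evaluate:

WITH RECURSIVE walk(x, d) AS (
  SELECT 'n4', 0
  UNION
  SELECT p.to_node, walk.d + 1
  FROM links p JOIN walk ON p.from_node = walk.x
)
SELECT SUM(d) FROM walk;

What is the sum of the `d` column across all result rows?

6

Base: (n4, d=0).
Iteration 1: edges from {n4} -> (n20, d=1), (n30, d=1), (n34, d=1), (n7, d=1).
Iteration 2: edges from {n20,n30,n34,n7} -> (n20, d=2).
Iteration 3: no outgoing edges from {n20}; recursion stops.
SUM(d) = 0 + 1 + 1 + 1 + 1 + 2 = 6.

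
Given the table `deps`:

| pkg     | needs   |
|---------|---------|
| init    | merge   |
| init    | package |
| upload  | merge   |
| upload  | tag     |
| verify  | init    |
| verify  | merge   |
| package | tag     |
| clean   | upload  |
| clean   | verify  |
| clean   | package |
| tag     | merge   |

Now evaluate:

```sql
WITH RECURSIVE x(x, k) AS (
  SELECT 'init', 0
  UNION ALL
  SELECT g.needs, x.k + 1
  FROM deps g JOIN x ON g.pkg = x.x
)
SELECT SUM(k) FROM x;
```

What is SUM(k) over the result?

Base: (init, k=0).
Iteration 1: edges from {init} -> (merge, k=1), (package, k=1).
Iteration 2: edges from {merge,package} -> (tag, k=2).
Iteration 3: edges from {tag} -> (merge, k=3).
Iteration 4: no outgoing edges from {merge}; recursion stops.
SUM(k) = 0 + 1 + 1 + 2 + 3 = 7.

7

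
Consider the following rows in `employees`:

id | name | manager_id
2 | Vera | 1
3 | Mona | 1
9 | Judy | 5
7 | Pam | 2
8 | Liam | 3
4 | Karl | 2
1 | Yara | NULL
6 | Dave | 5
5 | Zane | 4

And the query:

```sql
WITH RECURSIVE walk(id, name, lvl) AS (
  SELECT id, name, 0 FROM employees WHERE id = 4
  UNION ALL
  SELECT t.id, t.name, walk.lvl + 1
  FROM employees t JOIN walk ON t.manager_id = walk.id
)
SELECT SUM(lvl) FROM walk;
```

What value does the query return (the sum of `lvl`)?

5

Base: id=4 (Karl) at lvl 0.
Iteration 1: rows with manager_id in {4} -> Zane (id 5, lvl 1).
Iteration 2: rows with manager_id in {5} -> Dave (id 6, lvl 2), Judy (id 9, lvl 2).
Iteration 3: no rows with manager_id in {6,9}; recursion stops.
SUM(lvl) = 0 + 1 + 2 + 2 = 5.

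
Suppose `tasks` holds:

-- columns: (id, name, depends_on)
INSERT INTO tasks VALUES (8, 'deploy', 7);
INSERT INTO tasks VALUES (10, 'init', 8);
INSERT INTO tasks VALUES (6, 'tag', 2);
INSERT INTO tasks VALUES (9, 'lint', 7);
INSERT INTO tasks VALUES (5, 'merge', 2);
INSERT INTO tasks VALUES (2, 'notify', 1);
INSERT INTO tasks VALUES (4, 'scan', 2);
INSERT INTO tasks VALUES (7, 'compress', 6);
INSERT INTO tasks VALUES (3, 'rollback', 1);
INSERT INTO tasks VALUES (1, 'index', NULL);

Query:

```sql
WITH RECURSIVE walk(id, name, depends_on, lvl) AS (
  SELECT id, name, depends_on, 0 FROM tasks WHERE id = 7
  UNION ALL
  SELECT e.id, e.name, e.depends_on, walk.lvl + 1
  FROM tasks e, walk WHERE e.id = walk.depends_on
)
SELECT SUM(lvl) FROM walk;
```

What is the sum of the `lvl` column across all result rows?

6

Base: id=7 (compress), depends_on=6, lvl 0.
Iteration 1: join on id=6 -> tag (id 6, depends_on=2, lvl 1).
Iteration 2: join on id=2 -> notify (id 2, depends_on=1, lvl 2).
Iteration 3: join on id=1 -> index (id 1, depends_on=NULL, lvl 3).
Iteration 4: depends_on is NULL; no match; recursion stops.
SUM(lvl) = 0 + 1 + 2 + 3 = 6.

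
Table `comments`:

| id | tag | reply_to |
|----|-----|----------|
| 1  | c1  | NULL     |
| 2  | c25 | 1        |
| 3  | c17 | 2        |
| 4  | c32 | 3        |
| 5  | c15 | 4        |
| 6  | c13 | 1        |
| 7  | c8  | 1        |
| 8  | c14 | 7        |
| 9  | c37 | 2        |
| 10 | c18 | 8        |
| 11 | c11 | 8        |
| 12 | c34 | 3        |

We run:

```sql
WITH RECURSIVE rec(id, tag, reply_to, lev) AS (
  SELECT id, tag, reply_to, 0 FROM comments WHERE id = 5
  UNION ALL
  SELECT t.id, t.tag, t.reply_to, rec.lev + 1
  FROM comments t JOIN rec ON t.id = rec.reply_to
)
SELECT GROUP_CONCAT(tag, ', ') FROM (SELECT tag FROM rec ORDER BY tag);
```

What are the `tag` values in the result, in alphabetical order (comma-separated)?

c1, c15, c17, c25, c32

Base: id=5 (c15), reply_to=4, lev 0.
Iteration 1: join on id=4 -> c32 (id 4, reply_to=3, lev 1).
Iteration 2: join on id=3 -> c17 (id 3, reply_to=2, lev 2).
Iteration 3: join on id=2 -> c25 (id 2, reply_to=1, lev 3).
Iteration 4: join on id=1 -> c1 (id 1, reply_to=NULL, lev 4).
Iteration 5: reply_to is NULL; no match; recursion stops.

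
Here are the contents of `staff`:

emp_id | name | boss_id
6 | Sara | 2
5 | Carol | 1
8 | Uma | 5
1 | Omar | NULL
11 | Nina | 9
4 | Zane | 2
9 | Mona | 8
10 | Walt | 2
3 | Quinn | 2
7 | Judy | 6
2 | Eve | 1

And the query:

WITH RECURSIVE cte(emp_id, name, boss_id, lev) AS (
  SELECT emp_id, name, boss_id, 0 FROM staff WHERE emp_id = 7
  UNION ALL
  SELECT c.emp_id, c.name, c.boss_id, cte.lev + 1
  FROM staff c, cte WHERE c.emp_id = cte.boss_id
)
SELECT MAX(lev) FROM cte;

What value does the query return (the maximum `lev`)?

3

Base: emp_id=7 (Judy), boss_id=6, lev 0.
Iteration 1: join on emp_id=6 -> Sara (id 6, boss_id=2, lev 1).
Iteration 2: join on emp_id=2 -> Eve (id 2, boss_id=1, lev 2).
Iteration 3: join on emp_id=1 -> Omar (id 1, boss_id=NULL, lev 3).
Iteration 4: boss_id is NULL; no match; recursion stops.
lev values: 0, 1, 2, 3; the maximum is 3.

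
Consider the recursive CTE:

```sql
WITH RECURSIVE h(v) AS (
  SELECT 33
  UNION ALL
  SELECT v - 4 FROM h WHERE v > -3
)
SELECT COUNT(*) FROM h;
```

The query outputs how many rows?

Base: v=33.
Iteration 1: 33 > -3 holds -> v = 33 - 4 = 29.
Iteration 2: 29 > -3 holds -> v = 29 - 4 = 25.
Iteration 3: 25 > -3 holds -> v = 25 - 4 = 21.
Iteration 4: 21 > -3 holds -> v = 21 - 4 = 17.
Iteration 5: 17 > -3 holds -> v = 17 - 4 = 13.
Iteration 6: 13 > -3 holds -> v = 13 - 4 = 9.
Iteration 7: 9 > -3 holds -> v = 9 - 4 = 5.
Iteration 8: 5 > -3 holds -> v = 5 - 4 = 1.
Iteration 9: 1 > -3 holds -> v = 1 - 4 = -3.
Iteration 10: -3 > -3 fails; recursion stops.
Total rows emitted: 10.

10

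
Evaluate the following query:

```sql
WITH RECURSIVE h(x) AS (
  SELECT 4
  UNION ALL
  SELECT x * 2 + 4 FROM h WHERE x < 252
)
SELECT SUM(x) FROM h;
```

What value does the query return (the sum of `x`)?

Base: x=4.
Iteration 1: 4 < 252 holds -> x = 4 * 2 + 4 = 12.
Iteration 2: 12 < 252 holds -> x = 12 * 2 + 4 = 28.
Iteration 3: 28 < 252 holds -> x = 28 * 2 + 4 = 60.
Iteration 4: 60 < 252 holds -> x = 60 * 2 + 4 = 124.
Iteration 5: 124 < 252 holds -> x = 124 * 2 + 4 = 252.
Iteration 6: 252 < 252 fails; recursion stops.
SUM(x) = 4 + 12 + 28 + 60 + 124 + 252 = 480.

480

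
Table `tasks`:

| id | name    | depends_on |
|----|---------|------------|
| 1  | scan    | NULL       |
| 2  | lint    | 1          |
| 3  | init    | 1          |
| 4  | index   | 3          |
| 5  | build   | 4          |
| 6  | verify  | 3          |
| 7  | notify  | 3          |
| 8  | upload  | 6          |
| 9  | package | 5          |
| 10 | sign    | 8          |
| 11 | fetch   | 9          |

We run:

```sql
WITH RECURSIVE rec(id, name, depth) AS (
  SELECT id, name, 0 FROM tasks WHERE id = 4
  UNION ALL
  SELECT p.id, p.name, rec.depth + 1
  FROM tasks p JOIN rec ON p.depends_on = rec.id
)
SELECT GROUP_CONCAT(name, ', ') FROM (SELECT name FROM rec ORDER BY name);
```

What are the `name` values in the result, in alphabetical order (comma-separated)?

Base: id=4 (index) at depth 0.
Iteration 1: rows with depends_on in {4} -> build (id 5, depth 1).
Iteration 2: rows with depends_on in {5} -> package (id 9, depth 2).
Iteration 3: rows with depends_on in {9} -> fetch (id 11, depth 3).
Iteration 4: no rows with depends_on in {11}; recursion stops.

build, fetch, index, package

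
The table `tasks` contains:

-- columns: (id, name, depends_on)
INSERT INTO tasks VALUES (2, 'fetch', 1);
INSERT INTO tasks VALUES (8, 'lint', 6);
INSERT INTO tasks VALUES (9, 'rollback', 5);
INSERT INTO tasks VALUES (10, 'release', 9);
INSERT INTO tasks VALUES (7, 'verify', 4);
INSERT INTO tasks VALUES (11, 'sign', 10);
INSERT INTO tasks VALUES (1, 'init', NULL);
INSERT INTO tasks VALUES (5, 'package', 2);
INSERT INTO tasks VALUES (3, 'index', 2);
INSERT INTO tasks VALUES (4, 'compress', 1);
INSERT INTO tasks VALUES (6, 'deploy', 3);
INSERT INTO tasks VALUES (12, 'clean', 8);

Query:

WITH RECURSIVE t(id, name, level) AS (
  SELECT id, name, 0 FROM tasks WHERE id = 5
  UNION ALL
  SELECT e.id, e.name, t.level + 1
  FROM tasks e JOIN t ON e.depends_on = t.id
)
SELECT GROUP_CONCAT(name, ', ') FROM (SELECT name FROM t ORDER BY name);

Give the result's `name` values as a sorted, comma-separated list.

package, release, rollback, sign

Base: id=5 (package) at level 0.
Iteration 1: rows with depends_on in {5} -> rollback (id 9, level 1).
Iteration 2: rows with depends_on in {9} -> release (id 10, level 2).
Iteration 3: rows with depends_on in {10} -> sign (id 11, level 3).
Iteration 4: no rows with depends_on in {11}; recursion stops.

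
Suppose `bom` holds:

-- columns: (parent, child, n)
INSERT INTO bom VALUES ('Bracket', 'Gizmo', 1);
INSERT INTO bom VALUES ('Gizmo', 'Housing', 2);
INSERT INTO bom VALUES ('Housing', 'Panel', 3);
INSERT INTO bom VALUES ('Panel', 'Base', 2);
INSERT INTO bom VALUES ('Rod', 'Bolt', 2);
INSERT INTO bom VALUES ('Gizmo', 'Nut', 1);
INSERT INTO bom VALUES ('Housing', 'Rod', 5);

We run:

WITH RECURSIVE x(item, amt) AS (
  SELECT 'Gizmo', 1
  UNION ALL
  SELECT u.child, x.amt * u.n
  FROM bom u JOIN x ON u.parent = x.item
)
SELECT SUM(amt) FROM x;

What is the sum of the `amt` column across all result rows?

52

Base: (Gizmo, amt=1).
Iteration 1: components of {Gizmo} -> Housing = 1*2 = 2, Nut = 1*1 = 1.
Iteration 2: components of {Housing,Nut} -> Panel = 2*3 = 6, Rod = 2*5 = 10.
Iteration 3: components of {Panel,Rod} -> Base = 6*2 = 12, Bolt = 10*2 = 20.
Iteration 4: no further components; recursion stops.
SUM(amt) = 1 + 2 + 1 + 10 + 6 + 20 + 12 = 52.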